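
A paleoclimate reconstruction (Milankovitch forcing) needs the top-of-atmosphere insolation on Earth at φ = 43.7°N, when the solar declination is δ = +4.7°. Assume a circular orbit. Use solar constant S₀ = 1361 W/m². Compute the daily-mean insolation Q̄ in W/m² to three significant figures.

Q̄ ≈ 352 W/m²

cos H₀ = −tan(+43.7°) tan(+4.700°) = -0.0786, H₀ = 1.6494 rad.
Bracket: H₀ sin φ sin δ + cos φ cos δ sin H₀ = 1.6494×0.69088×0.08194 + 0.72297×0.99664×0.99691 = 0.093374 + 0.718314 = 0.811688.
Q̄ = (S₀/π) × [bracket] = (1361/π) × 0.811688 = 351.6 W/m².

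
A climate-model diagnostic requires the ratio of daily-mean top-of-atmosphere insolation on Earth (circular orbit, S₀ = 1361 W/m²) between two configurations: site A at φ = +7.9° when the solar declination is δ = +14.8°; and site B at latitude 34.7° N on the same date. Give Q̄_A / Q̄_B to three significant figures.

Q̄_A / Q̄_B ≈ 0.978

— Configuration A (φ=+7.9°):
cos H₀ = −tan(+7.9°) tan(+14.800°) = -0.0367, H₀ = 1.6075 rad.
Bracket: H₀ sin φ sin δ + cos φ cos δ sin H₀ = 1.6075×0.13744×0.25545 + 0.99051×0.96682×0.99933 = 0.056438 + 0.957003 = 1.013441.
Q̄ = (S₀/π) × [bracket] = (1361/π) × 1.013441 = 439.04 W/m².
— Configuration B (φ=+34.7°):
cos H₀ = −tan(+34.7°) tan(+14.800°) = -0.1829, H₀ = 1.7548 rad.
Bracket: H₀ sin φ sin δ + cos φ cos δ sin H₀ = 1.7548×0.56928×0.25545 + 0.82214×0.96682×0.98312 = 0.255188 + 0.781444 = 1.036632.
Q̄ = (S₀/π) × [bracket] = (1361/π) × 1.036632 = 449.09 W/m².
Ratio Q̄_A / Q̄_B = 439.04 / 449.09 = 0.9776.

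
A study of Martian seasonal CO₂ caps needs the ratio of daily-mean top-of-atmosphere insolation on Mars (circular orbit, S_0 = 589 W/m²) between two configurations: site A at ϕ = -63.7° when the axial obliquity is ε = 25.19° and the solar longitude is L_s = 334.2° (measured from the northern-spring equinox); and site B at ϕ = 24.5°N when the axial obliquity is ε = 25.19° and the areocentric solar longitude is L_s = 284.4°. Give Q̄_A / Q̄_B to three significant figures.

— Configuration A (ϕ=-63.7°):
Solar declination: sin δ = sin ε · sin L_s = sin 25.19° × sin 334.2° = -0.18524, so δ = -10.675°.
cos h₀ = −tan(-63.7°) tan(-10.675°) = -0.3814, h₀ = 1.9621 rad.
Bracket: h₀ sin ϕ sin δ + cos ϕ cos δ sin h₀ = 1.9621×-0.89649×-0.18524 + 0.44307×0.98269×0.92440 = 0.325838 + 0.402484 = 0.728322.
Q̄ = (S_0/π) × [bracket] = (589/π) × 0.728322 = 136.55 W/m².
— Configuration B (ϕ=+24.5°):
sin δ = sin 25.19° × sin 284.4° = -0.41225, so δ = -24.346°.
cos h₀ = −tan(+24.5°) tan(-24.346°) = 0.2062, h₀ = 1.3631 rad.
Bracket: h₀ sin ϕ sin δ + cos ϕ cos δ sin h₀ = 1.3631×0.41469×-0.41225 + 0.90996×0.91107×0.97851 = -0.233030 + 0.811221 = 0.578191.
Q̄ = (S_0/π) × [bracket] = (589/π) × 0.578191 = 108.40 W/m².
Ratio Q̄_A / Q̄_B = 136.55 / 108.40 = 1.260.

Q̄_A / Q̄_B ≈ 1.26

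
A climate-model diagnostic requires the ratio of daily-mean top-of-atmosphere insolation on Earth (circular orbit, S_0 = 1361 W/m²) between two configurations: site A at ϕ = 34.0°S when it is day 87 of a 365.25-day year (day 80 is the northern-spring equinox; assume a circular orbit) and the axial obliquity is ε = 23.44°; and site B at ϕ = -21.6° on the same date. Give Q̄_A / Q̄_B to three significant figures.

— Configuration A (ϕ=-34.0°):
Solar longitude: L_s = 360° × (87 − 80)/365.25 = 6.899°.
sin δ = sin 23.44° × sin 6.899° = 0.04778, so δ = +2.739°.
cos h₀ = −tan(-34.0°) tan(+2.739°) = 0.0323, h₀ = 1.5385 rad.
Bracket: h₀ sin ϕ sin δ + cos ϕ cos δ sin h₀ = 1.5385×-0.55919×0.04778 + 0.82904×0.99886×0.99948 = -0.041106 + 0.827664 = 0.786558.
Q̄ = (S_0/π) × [bracket] = (1361/π) × 0.786558 = 340.75 W/m².
— Configuration B (ϕ=-21.6°):
cos h₀ = −tan(-21.6°) tan(+2.739°) = 0.0189, h₀ = 1.5519 rad.
Bracket: h₀ sin ϕ sin δ + cos ϕ cos δ sin h₀ = 1.5519×-0.36812×0.04778 + 0.92978×0.99886×0.99982 = -0.027296 + 0.928553 = 0.901257.
Q̄ = (S_0/π) × [bracket] = (1361/π) × 0.901257 = 390.44 W/m².
Ratio Q̄_A / Q̄_B = 340.75 / 390.44 = 0.8727.

Q̄_A / Q̄_B ≈ 0.873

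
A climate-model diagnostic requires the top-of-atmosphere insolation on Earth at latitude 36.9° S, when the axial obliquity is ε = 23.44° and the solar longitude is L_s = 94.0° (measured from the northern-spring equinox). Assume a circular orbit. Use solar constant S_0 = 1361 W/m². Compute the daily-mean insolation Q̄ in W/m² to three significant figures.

Q̄ ≈ 173 W/m²

Solar declination: sin δ = sin ε · sin L_s = sin 23.44° × sin 94.0° = 0.39682, so δ = +23.380°.
cos h₀ = −tan(-36.9°) tan(+23.380°) = 0.3246, h₀ = 1.2402 rad.
Bracket: h₀ sin ϕ sin δ + cos ϕ cos δ sin h₀ = 1.2402×-0.60042×0.39682 + 0.79968×0.91790×0.94585 = -0.295488 + 0.694279 = 0.398791.
Q̄ = (S_0/π) × [bracket] = (1361/π) × 0.398791 = 172.8 W/m².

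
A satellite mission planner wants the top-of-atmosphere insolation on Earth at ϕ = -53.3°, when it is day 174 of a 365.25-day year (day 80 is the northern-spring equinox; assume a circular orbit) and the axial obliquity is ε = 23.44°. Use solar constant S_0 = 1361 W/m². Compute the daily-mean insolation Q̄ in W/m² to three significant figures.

Solar longitude: L_s = 360° × (174 − 80)/365.25 = 92.649°.
sin δ = sin 23.44° × sin 92.649° = 0.39736, so δ = +23.413°.
cos h₀ = −tan(-53.3°) tan(+23.413°) = 0.5809, h₀ = 0.9509 rad.
Bracket: h₀ sin ϕ sin δ + cos ϕ cos δ sin h₀ = 0.9509×-0.80178×0.39736 + 0.59763×0.91766×0.81395 = -0.302952 + 0.446387 = 0.143435.
Q̄ = (S_0/π) × [bracket] = (1361/π) × 0.143435 = 62.14 W/m².

Q̄ ≈ 62.1 W/m²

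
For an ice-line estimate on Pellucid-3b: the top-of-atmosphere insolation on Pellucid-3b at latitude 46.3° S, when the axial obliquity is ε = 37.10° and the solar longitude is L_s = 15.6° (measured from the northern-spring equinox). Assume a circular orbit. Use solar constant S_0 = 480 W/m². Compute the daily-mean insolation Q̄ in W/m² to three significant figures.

Q̄ ≈ 77.6 W/m²

Solar declination: sin δ = sin ε · sin L_s = sin 37.10° × sin 15.6° = 0.16221, so δ = +9.335°.
cos h₀ = −tan(-46.3°) tan(+9.335°) = 0.1720, h₀ = 1.3979 rad.
Bracket: h₀ sin ϕ sin δ + cos ϕ cos δ sin h₀ = 1.3979×-0.72297×0.16221 + 0.69088×0.98676×0.98509 = -0.163936 + 0.671568 = 0.507632.
Q̄ = (S_0/π) × [bracket] = (480/π) × 0.507632 = 77.56 W/m².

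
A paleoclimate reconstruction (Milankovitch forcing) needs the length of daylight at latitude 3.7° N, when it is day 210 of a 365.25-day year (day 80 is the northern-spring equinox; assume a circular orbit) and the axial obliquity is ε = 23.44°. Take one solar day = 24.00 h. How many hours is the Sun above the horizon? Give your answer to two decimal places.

Solar longitude: L_s = 360° × (210 − 80)/365.25 = 128.131°.
sin δ = sin 23.44° × sin 128.131° = 0.31290, so δ = +18.234°.
cos h₀ = −tan ϕ · tan δ = −tan(+3.7°) × tan(+18.234°) = -0.0213, so h₀ = 1.5921 rad = 91.22°.
Daylight = 2h₀/(2π) × 24.00 h = (1.5921/π) × 24.00 = 12.16 h.

12.16 h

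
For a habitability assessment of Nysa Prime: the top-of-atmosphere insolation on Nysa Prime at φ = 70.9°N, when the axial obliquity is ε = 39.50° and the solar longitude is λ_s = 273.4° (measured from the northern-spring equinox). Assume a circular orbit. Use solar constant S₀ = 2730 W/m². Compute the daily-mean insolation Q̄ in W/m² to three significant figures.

Q̄ ≈ 0.00 W/m²

Solar declination: sin δ = sin ε · sin λ_s = sin 39.50° × sin 273.4° = -0.63496, so δ = -39.417°.
cos H₀ = −tan(+70.9°) tan(-39.417°) = 2.3735 ≥ 1 ⇒ polar night, H₀ = 0 and Q̄ = 0.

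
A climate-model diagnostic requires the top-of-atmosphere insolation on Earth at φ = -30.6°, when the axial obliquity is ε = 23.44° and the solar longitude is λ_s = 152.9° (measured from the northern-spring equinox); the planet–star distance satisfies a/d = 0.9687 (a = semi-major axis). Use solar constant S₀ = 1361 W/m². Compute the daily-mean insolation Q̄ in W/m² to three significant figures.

Q̄ ≈ 287 W/m²

Solar declination: sin δ = sin ε · sin λ_s = sin 23.44° × sin 152.9° = 0.18121, so δ = +10.440°.
cos H₀ = −tan(-30.6°) tan(+10.440°) = 0.1090, H₀ = 1.4616 rad.
Bracket: H₀ sin φ sin δ + cos φ cos δ sin H₀ = 1.4616×-0.50904×0.18121 + 0.86074×0.98344×0.99404 = -0.134823 + 0.841441 = 0.706618.
Inverse-square distance factor (a/d)² = 0.9687² = 0.938380.
Q̄ = (S₀/π) × 0.938380 × [bracket] = (1361/π) × 0.938380 × 0.706618 = 287.3 W/m².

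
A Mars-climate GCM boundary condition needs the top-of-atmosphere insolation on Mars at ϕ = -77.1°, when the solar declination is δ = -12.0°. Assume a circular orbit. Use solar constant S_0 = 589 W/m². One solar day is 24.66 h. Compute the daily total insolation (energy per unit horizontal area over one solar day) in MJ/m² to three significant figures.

10.7 MJ/m²

cos h₀ = −tan(-77.1°) tan(-12.000°) = -0.9281, h₀ = 2.7600 rad.
Bracket: h₀ sin ϕ sin δ + cos ϕ cos δ sin h₀ = 2.7600×-0.97476×-0.20791 + 0.22325×0.97815×0.37240 = 0.559348 + 0.081322 = 0.640670.
Q̄ = (S_0/π) × [bracket] = (589/π) × 0.640670 = 120.12 W/m².
Daily total = Q̄ × 24.66 h × 3600 s/h = 120.12 × 24.66 × 3600 / 10⁶ = 10.66 MJ/m².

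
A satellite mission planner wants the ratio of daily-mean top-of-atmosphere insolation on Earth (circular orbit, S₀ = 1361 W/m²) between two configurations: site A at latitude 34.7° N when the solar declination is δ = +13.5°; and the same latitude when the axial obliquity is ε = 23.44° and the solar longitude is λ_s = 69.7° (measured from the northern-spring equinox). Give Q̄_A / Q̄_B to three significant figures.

— Configuration A (φ=+34.7°):
cos H₀ = −tan(+34.7°) tan(+13.500°) = -0.1662, H₀ = 1.7378 rad.
Bracket: H₀ sin φ sin δ + cos φ cos δ sin H₀ = 1.7378×0.56928×0.23345 + 0.82214×0.97237×0.98609 = 0.230951 + 0.788304 = 1.019255.
Q̄ = (S₀/π) × [bracket] = (1361/π) × 1.019255 = 441.56 W/m².
— Configuration B (φ=+34.7°):
Solar declination: sin δ = sin ε · sin λ_s = sin 23.44° × sin 69.7° = 0.37308, so δ = +21.906°.
cos H₀ = −tan(+34.7°) tan(+21.906°) = -0.2784, H₀ = 1.8530 rad.
Bracket: H₀ sin φ sin δ + cos φ cos δ sin H₀ = 1.8530×0.56928×0.37308 + 0.82214×0.92780×0.96045 = 0.393553 + 0.732613 = 1.126166.
Q̄ = (S₀/π) × [bracket] = (1361/π) × 1.126166 = 487.88 W/m².
Ratio Q̄_A / Q̄_B = 441.56 / 487.88 = 0.9051.

Q̄_A / Q̄_B ≈ 0.905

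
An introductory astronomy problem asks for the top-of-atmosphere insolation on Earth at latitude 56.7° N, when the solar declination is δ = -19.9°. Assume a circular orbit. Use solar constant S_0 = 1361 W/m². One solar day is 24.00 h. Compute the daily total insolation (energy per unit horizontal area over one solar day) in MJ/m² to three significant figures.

cos h₀ = −tan(+56.7°) tan(-19.900°) = 0.5511, h₀ = 0.9871 rad.
Bracket: h₀ sin ϕ sin δ + cos ϕ cos δ sin h₀ = 0.9871×0.83581×-0.34038 + 0.54902×0.94029×0.83445 = -0.280823 + 0.430775 = 0.149952.
Q̄ = (S_0/π) × [bracket] = (1361/π) × 0.149952 = 64.962 W/m².
Daily total = Q̄ × 24.00 h × 3600 s/h = 64.962 × 24.00 × 3600 / 10⁶ = 5.613 MJ/m².

5.61 MJ/m²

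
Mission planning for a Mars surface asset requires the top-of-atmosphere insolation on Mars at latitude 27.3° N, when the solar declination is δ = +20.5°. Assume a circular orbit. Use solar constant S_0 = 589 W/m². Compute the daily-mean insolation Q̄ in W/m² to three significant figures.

cos h₀ = −tan(+27.3°) tan(+20.500°) = -0.1930, h₀ = 1.7650 rad.
Bracket: h₀ sin ϕ sin δ + cos ϕ cos δ sin h₀ = 1.7650×0.45865×0.35021 + 0.88862×0.93667×0.98120 = 0.283501 + 0.816696 = 1.100197.
Q̄ = (S_0/π) × [bracket] = (589/π) × 1.100197 = 206.3 W/m².

Q̄ ≈ 206 W/m²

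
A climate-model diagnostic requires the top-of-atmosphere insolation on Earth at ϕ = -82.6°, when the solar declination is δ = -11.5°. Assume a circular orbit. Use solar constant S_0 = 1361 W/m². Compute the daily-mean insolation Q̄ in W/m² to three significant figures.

Q̄ ≈ 269 W/m²

cos h₀ = −tan(-82.6°) tan(-11.500°) = -1.5665 ≤ −1 ⇒ polar day, h₀ = π.
Bracket: h₀ sin ϕ sin δ + cos ϕ cos δ sin h₀ = 3.1416×-0.99167×-0.19937 + 0.12880×0.97992×0.00000 = 0.621123 + 0.000000 = 0.621123.
Q̄ = (S_0/π) × [bracket] = (1361/π) × 0.621123 = 269.1 W/m².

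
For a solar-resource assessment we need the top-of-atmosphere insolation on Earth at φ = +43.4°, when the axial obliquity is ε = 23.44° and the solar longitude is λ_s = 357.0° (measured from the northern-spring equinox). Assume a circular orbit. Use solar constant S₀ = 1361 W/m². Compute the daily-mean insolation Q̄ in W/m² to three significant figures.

Q̄ ≈ 305 W/m²

Solar declination: sin δ = sin ε · sin λ_s = sin 23.44° × sin 357.0° = -0.02082, so δ = -1.193°.
cos H₀ = −tan(+43.4°) tan(-1.193°) = 0.0197, H₀ = 1.5511 rad.
Bracket: H₀ sin φ sin δ + cos φ cos δ sin H₀ = 1.5511×0.68709×-0.02082 + 0.72657×0.99978×0.99981 = -0.022189 + 0.726272 = 0.704083.
Q̄ = (S₀/π) × [bracket] = (1361/π) × 0.704083 = 305.0 W/m².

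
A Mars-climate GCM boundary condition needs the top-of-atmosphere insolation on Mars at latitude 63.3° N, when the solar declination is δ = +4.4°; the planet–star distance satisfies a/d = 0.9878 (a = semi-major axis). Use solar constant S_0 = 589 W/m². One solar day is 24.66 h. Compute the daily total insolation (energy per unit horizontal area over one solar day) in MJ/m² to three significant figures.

cos h₀ = −tan(+63.3°) tan(+4.400°) = -0.1530, h₀ = 1.7244 rad.
Bracket: h₀ sin ϕ sin δ + cos ϕ cos δ sin h₀ = 1.7244×0.89337×0.07672 + 0.44932×0.99705×0.98823 = 0.118189 + 0.442722 = 0.560911.
Inverse-square distance factor (a/d)² = 0.9878² = 0.975749.
Q̄ = (S_0/π) × 0.975749 × [bracket] = (589/π) × 0.975749 × 0.560911 = 102.61 W/m².
Daily total = Q̄ × 24.66 h × 3600 s/h = 102.61 × 24.66 × 3600 / 10⁶ = 9.109 MJ/m².

9.11 MJ/m²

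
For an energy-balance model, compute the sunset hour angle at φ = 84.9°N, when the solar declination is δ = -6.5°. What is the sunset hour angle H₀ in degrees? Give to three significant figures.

H₀ = 0.00°

cos H₀ = −tan φ · tan δ = 1.2766 ≥ 1, so the Sun never rises (polar night) and H₀ = 0.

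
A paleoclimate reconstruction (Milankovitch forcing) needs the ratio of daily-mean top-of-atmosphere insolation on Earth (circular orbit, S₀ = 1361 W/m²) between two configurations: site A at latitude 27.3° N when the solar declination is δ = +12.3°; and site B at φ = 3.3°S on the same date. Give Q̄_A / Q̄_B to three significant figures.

— Configuration A (φ=+27.3°):
cos H₀ = −tan(+27.3°) tan(+12.300°) = -0.1125, H₀ = 1.6836 rad.
Bracket: H₀ sin φ sin δ + cos φ cos δ sin H₀ = 1.6836×0.45865×0.21303 + 0.88862×0.97705×0.99365 = 0.164498 + 0.862713 = 1.027211.
Q̄ = (S₀/π) × [bracket] = (1361/π) × 1.027211 = 445.01 W/m².
— Configuration B (φ=-3.3°):
cos H₀ = −tan(-3.3°) tan(+12.300°) = 0.0126, H₀ = 1.5582 rad.
Bracket: H₀ sin φ sin δ + cos φ cos δ sin H₀ = 1.5582×-0.05756×0.21303 + 0.99834×0.97705×0.99992 = -0.019107 + 0.975350 = 0.956243.
Q̄ = (S₀/π) × [bracket] = (1361/π) × 0.956243 = 414.26 W/m².
Ratio Q̄_A / Q̄_B = 445.01 / 414.26 = 1.074.

Q̄_A / Q̄_B ≈ 1.07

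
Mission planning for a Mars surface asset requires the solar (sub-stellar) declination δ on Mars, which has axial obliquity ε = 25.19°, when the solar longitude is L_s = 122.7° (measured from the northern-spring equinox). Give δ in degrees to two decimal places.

sin δ = sin ε · sin L_s = sin 25.19° × sin 122.7° = 0.358165.
δ = arcsin(0.358165) = +20.99°.

δ = +20.99°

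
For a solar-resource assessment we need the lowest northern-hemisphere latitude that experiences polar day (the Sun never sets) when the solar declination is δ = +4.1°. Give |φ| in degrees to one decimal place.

Polar day requires cos H₀ = −tan φ tan δ ≤ −1, i.e. tan φ tan δ ≥ 1.
The boundary is |tan φ| · |tan δ| = 1, so |φ| = 90° − |δ| = 90° − 4.1° = 85.9° in the northern hemisphere.

|φ| = 85.9°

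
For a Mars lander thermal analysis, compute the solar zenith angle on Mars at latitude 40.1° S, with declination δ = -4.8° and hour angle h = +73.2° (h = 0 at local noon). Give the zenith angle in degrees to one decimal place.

θ_z = 74.1°

cos θ_z = sin φ sin δ + cos φ cos δ cos h = 0.053899 + 0.220311 = 0.274210.
θ_z = arccos(0.274210) = 74.1°.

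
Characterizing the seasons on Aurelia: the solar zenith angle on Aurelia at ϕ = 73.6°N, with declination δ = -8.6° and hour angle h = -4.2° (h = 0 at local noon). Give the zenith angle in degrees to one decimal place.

θ_z = 82.2°

cos θ_z = sin ϕ sin δ + cos ϕ cos δ cos h = -0.143451 + 0.278417 = 0.134966.
θ_z = arccos(0.134966) = 82.2°.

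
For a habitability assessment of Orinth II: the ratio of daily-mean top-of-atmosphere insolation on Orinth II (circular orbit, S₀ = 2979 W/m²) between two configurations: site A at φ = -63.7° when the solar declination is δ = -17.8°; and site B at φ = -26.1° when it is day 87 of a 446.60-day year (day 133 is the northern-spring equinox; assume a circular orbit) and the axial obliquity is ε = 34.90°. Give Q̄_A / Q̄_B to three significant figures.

Q̄_A / Q̄_B ≈ 0.863

— Configuration A (φ=-63.7°):
cos H₀ = −tan(-63.7°) tan(-17.800°) = -0.6496, H₀ = 2.2779 rad.
Bracket: H₀ sin φ sin δ + cos φ cos δ sin H₀ = 2.2779×-0.89649×-0.30570 + 0.44307×0.95213×0.76025 = 0.624274 + 0.320719 = 0.944993.
Q̄ = (S₀/π) × [bracket] = (2979/π) × 0.944993 = 896.09 W/m².
— Configuration B (φ=-26.1°):
Solar longitude: λ_s = 360° × (87 − 133)/446.60 = -37.080°, i.e. -37.080° + 360° = 322.920°.
sin δ = sin 34.90° × sin 322.920° = -0.34496, so δ = -20.180°.
cos H₀ = −tan(-26.1°) tan(-20.180°) = -0.1800, H₀ = 1.7518 rad.
Bracket: H₀ sin φ sin δ + cos φ cos δ sin H₀ = 1.7518×-0.43994×-0.34496 + 0.89803×0.93862×0.98366 = 0.265856 + 0.829136 = 1.094992.
Q̄ = (S₀/π) × [bracket] = (2979/π) × 1.094992 = 1038.3 W/m².
Ratio Q̄_A / Q̄_B = 896.09 / 1038.3 = 0.8630.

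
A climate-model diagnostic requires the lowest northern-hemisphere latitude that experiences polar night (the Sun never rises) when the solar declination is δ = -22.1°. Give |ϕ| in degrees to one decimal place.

|ϕ| = 67.9°

Polar night requires cos h₀ = −tan ϕ tan δ ≥ 1, i.e. tan ϕ tan δ ≤ −1.
The boundary is |tan ϕ| · |tan δ| = 1, so |ϕ| = 90° − |δ| = 90° − 22.1° = 67.9° in the northern hemisphere.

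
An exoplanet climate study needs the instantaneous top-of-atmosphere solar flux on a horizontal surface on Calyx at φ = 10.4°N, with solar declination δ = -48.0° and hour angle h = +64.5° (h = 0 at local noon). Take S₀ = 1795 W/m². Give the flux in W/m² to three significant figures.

cos θ_z = sin φ sin δ + cos φ cos δ cos h = -0.134152 + 0.283336 = 0.149184.
Flux = S₀ · cos θ_z = 1795 × 0.149184 = 267.8 W/m².

268 W/m²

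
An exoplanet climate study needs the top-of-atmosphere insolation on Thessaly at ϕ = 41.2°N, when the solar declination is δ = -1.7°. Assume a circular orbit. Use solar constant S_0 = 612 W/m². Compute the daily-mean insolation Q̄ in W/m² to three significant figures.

Q̄ ≈ 141 W/m²

cos h₀ = −tan(+41.2°) tan(-1.700°) = 0.0260, h₀ = 1.5448 rad.
Bracket: h₀ sin ϕ sin δ + cos ϕ cos δ sin h₀ = 1.5448×0.65869×-0.02967 + 0.75241×0.99956×0.99966 = -0.030191 + 0.751823 = 0.721632.
Q̄ = (S_0/π) × [bracket] = (612/π) × 0.721632 = 140.6 W/m².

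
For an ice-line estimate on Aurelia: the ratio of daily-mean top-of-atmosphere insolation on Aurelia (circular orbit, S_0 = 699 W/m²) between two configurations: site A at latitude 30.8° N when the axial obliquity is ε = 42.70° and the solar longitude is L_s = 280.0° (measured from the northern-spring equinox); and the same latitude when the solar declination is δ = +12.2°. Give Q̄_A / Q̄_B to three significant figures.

— Configuration A (ϕ=+30.8°):
Solar declination: sin δ = sin ε · sin L_s = sin 42.70° × sin 280.0° = -0.66786, so δ = -41.902°.
cos h₀ = −tan(+30.8°) tan(-41.902°) = 0.5349, h₀ = 1.0064 rad.
Bracket: h₀ sin ϕ sin δ + cos ϕ cos δ sin h₀ = 1.0064×0.51204×-0.66786 + 0.85896×0.74429×0.84491 = -0.344160 + 0.540164 = 0.196004.
Q̄ = (S_0/π) × [bracket] = (699/π) × 0.196004 = 43.611 W/m².
— Configuration B (ϕ=+30.8°):
cos h₀ = −tan(+30.8°) tan(+12.200°) = -0.1289, h₀ = 1.7000 rad.
Bracket: h₀ sin ϕ sin δ + cos ϕ cos δ sin h₀ = 1.7000×0.51204×0.21132 + 0.85896×0.97742×0.99166 = 0.183947 + 0.832563 = 1.016510.
Q̄ = (S_0/π) × [bracket] = (699/π) × 1.016510 = 226.17 W/m².
Ratio Q̄_A / Q̄_B = 43.611 / 226.17 = 0.1928.

Q̄_A / Q̄_B ≈ 0.193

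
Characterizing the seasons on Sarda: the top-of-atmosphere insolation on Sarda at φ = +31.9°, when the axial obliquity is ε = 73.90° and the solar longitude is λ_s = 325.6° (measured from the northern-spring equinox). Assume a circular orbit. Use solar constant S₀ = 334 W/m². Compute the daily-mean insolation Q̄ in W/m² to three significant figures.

Q̄ ≈ 34.1 W/m²

Solar declination: sin δ = sin ε · sin λ_s = sin 73.90° × sin 325.6° = -0.54281, so δ = -32.875°.
cos H₀ = −tan(+31.9°) tan(-32.875°) = 0.4023, H₀ = 1.1568 rad.
Bracket: H₀ sin φ sin δ + cos φ cos δ sin H₀ = 1.1568×0.52844×-0.54281 + 0.84897×0.83986×0.91551 = -0.331819 + 0.652773 = 0.320954.
Q̄ = (S₀/π) × [bracket] = (334/π) × 0.320954 = 34.12 W/m².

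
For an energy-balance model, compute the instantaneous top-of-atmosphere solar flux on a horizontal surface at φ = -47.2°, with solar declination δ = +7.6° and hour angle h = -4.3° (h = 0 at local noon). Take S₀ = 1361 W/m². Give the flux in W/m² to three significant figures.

782 W/m²

cos θ_z = sin φ sin δ + cos φ cos δ cos h = -0.097040 + 0.671577 = 0.574537.
Flux = S₀ · cos θ_z = 1361 × 0.574537 = 781.9 W/m².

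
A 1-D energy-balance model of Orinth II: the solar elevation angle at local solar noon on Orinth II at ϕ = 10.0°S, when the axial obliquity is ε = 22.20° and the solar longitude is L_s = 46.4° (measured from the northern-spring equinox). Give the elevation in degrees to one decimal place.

Solar declination: sin δ = sin ε · sin L_s = sin 22.20° × sin 46.4° = 0.27362, so δ = +15.880°.
At local noon the hour angle is zero, so the zenith angle equals |ϕ − δ| = |-10.0° − (+15.880°)| = 25.880°.
Elevation = 90° − 25.880° = 64.1°.

64.1°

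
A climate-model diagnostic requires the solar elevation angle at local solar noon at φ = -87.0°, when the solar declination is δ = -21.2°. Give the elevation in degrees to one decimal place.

At local noon the hour angle is zero, so the zenith angle equals |φ − δ| = |-87.0° − (-21.200°)| = 65.800°.
Elevation = 90° − 65.800° = 24.2°.

24.2°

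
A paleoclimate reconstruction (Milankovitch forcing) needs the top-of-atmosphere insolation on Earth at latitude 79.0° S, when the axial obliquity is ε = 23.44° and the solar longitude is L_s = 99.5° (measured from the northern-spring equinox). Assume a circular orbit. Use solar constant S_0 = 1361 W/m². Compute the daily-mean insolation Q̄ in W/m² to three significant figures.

Q̄ ≈ 0.00 W/m²

Solar declination: sin δ = sin ε · sin L_s = sin 23.44° × sin 99.5° = 0.39233, so δ = +23.100°.
cos h₀ = −tan(-79.0°) tan(+23.100°) = 2.1943 ≥ 1 ⇒ polar night, h₀ = 0 and Q̄ = 0.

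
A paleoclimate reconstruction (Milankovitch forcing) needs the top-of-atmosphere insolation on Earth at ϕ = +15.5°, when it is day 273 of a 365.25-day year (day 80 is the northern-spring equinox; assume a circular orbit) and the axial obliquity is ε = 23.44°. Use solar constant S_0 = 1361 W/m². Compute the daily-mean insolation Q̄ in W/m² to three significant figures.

Q̄ ≈ 404 W/m²

Solar longitude: L_s = 360° × (273 − 80)/365.25 = 190.226°.
sin δ = sin 23.44° × sin 190.226° = -0.07062, so δ = -4.050°.
cos h₀ = −tan(+15.5°) tan(-4.050°) = 0.0196, h₀ = 1.5512 rad.
Bracket: h₀ sin ϕ sin δ + cos ϕ cos δ sin h₀ = 1.5512×0.26724×-0.07062 + 0.96363×0.99750×0.99981 = -0.029275 + 0.961038 = 0.931763.
Q̄ = (S_0/π) × [bracket] = (1361/π) × 0.931763 = 403.7 W/m².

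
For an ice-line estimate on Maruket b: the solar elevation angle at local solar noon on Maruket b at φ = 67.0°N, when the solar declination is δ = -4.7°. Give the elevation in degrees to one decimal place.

18.3°

At local noon the hour angle is zero, so the zenith angle equals |φ − δ| = |+67.0° − (-4.700°)| = 71.700°.
Elevation = 90° − 71.700° = 18.3°.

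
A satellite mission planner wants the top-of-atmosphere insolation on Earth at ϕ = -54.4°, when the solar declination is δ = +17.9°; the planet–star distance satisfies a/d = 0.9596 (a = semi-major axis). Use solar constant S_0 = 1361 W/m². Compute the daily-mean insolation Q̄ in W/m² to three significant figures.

Q̄ ≈ 87.3 W/m²

cos h₀ = −tan(-54.4°) tan(+17.900°) = 0.4511, h₀ = 1.1027 rad.
Bracket: h₀ sin ϕ sin δ + cos ϕ cos δ sin h₀ = 1.1027×-0.81310×0.30736 + 0.58212×0.95159×0.89245 = -0.275581 + 0.494363 = 0.218782.
Inverse-square distance factor (a/d)² = 0.9596² = 0.920832.
Q̄ = (S_0/π) × 0.920832 × [bracket] = (1361/π) × 0.920832 × 0.218782 = 87.28 W/m².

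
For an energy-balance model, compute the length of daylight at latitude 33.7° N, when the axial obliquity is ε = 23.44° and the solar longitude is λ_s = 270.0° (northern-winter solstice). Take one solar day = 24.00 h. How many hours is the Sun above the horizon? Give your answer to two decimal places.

9.76 h

Solar declination: sin δ = sin ε · sin λ_s = sin 23.44° × sin 270.0° = -0.39779, so δ = -23.440°.
cos H₀ = −tan φ · tan δ = −tan(+33.7°) × tan(-23.440°) = 0.2892, so H₀ = 1.2775 rad = 73.19°.
Daylight = 2H₀/(2π) × 24.00 h = (1.2775/π) × 24.00 = 9.76 h.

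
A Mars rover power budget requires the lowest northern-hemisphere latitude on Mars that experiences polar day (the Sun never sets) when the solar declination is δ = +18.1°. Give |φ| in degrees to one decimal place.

Polar day requires cos H₀ = −tan φ tan δ ≤ −1, i.e. tan φ tan δ ≥ 1.
The boundary is |tan φ| · |tan δ| = 1, so |φ| = 90° − |δ| = 90° − 18.1° = 71.9° in the northern hemisphere.

|φ| = 71.9°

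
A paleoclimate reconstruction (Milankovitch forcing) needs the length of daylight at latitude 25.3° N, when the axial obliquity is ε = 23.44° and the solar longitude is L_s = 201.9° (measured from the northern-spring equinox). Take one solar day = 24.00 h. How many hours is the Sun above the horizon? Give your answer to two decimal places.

11.46 h

Solar declination: sin δ = sin ε · sin L_s = sin 23.44° × sin 201.9° = -0.14837, so δ = -8.532°.
cos h₀ = −tan ϕ · tan δ = −tan(+25.3°) × tan(-8.532°) = 0.0709, so h₀ = 1.4998 rad = 85.93°.
Daylight = 2h₀/(2π) × 24.00 h = (1.4998/π) × 24.00 = 11.46 h.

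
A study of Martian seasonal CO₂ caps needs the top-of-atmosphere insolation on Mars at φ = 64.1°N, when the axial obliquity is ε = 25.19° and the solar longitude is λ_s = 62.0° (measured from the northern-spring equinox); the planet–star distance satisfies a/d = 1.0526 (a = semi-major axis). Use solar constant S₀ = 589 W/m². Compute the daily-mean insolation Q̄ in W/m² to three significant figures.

Q̄ ≈ 226 W/m²

Solar declination: sin δ = sin ε · sin λ_s = sin 25.19° × sin 62.0° = 0.37580, so δ = +22.074°.
cos H₀ = −tan(+64.1°) tan(+22.074°) = -0.8351, H₀ = 2.5592 rad.
Bracket: H₀ sin φ sin δ + cos φ cos δ sin H₀ = 2.5592×0.89956×0.37580 + 0.43680×0.92670×0.55002 = 0.865149 + 0.222639 = 1.087788.
Inverse-square distance factor (a/d)² = 1.0526² = 1.107967.
Q̄ = (S₀/π) × 1.107967 × [bracket] = (589/π) × 1.107967 × 1.087788 = 226.0 W/m².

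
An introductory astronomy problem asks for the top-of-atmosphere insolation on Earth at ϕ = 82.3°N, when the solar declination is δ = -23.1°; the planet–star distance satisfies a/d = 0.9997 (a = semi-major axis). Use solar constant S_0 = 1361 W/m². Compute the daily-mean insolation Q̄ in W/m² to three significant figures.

cos h₀ = −tan(+82.3°) tan(-23.100°) = 3.1547 ≥ 1 ⇒ polar night, h₀ = 0 and Q̄ = 0.
Inverse-square distance factor (a/d)² = 0.9997² = 0.999400.

Q̄ ≈ 0.00 W/m²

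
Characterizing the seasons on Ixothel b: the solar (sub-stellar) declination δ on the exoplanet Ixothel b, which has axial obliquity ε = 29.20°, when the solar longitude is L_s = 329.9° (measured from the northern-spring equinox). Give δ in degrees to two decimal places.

δ = -14.16°

sin δ = sin ε · sin L_s = sin 29.20° × sin 329.9° = -0.244667.
δ = arcsin(-0.244667) = -14.16°.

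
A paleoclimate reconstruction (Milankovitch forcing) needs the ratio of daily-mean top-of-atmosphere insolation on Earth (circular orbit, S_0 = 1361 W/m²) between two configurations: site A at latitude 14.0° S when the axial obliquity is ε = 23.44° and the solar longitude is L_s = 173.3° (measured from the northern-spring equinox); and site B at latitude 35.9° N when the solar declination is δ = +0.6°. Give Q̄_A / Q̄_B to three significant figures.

— Configuration A (ϕ=-14.0°):
Solar declination: sin δ = sin ε · sin L_s = sin 23.44° × sin 173.3° = 0.04641, so δ = +2.660°.
cos h₀ = −tan(-14.0°) tan(+2.660°) = 0.0116, h₀ = 1.5592 rad.
Bracket: h₀ sin ϕ sin δ + cos ϕ cos δ sin h₀ = 1.5592×-0.24192×0.04641 + 0.97030×0.99892×0.99993 = -0.017506 + 0.969184 = 0.951678.
Q̄ = (S_0/π) × [bracket] = (1361/π) × 0.951678 = 412.29 W/m².
— Configuration B (ϕ=+35.9°):
cos h₀ = −tan(+35.9°) tan(+0.600°) = -0.0076, h₀ = 1.5784 rad.
Bracket: h₀ sin ϕ sin δ + cos ϕ cos δ sin h₀ = 1.5784×0.58637×0.01047 + 0.81004×0.99995×0.99997 = 0.009690 + 0.809975 = 0.819665.
Q̄ = (S_0/π) × [bracket] = (1361/π) × 0.819665 = 355.10 W/m².
Ratio Q̄_A / Q̄_B = 412.29 / 355.10 = 1.161.

Q̄_A / Q̄_B ≈ 1.16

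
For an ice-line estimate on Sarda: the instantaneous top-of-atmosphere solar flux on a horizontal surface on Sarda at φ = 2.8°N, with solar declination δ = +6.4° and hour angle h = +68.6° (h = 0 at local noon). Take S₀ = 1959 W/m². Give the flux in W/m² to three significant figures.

720 W/m²

cos θ_z = sin φ sin δ + cos φ cos δ cos h = 0.005445 + 0.362170 = 0.367615.
Flux = S₀ · cos θ_z = 1959 × 0.367615 = 720.2 W/m².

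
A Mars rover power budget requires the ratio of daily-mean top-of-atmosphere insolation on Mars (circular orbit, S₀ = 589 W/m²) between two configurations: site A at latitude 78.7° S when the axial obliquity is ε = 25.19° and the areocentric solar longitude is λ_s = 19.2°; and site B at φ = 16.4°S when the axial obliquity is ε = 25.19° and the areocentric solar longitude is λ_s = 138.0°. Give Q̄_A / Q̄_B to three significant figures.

— Configuration A (φ=-78.7°):
sin δ = sin 25.19° × sin 19.2° = 0.13997, so δ = +8.046°.
cos H₀ = −tan(-78.7°) tan(+8.046°) = 0.7075, H₀ = 0.7849 rad.
Bracket: H₀ sin φ sin δ + cos φ cos δ sin H₀ = 0.7849×-0.98061×0.13997 + 0.19595×0.99016×0.70675 = -0.107732 + 0.137125 = 0.029393.
Q̄ = (S₀/π) × [bracket] = (589/π) × 0.029393 = 5.5107 W/m².
— Configuration B (φ=-16.4°):
sin δ = sin 25.19° × sin 138.0° = 0.28480, so δ = +16.547°.
cos H₀ = −tan(-16.4°) tan(+16.547°) = 0.0874, H₀ = 1.4832 rad.
Bracket: H₀ sin φ sin δ + cos φ cos δ sin H₀ = 1.4832×-0.28234×0.28480 + 0.95931×0.95859×0.99617 = -0.119265 + 0.916063 = 0.796798.
Q̄ = (S₀/π) × [bracket] = (589/π) × 0.796798 = 149.39 W/m².
Ratio Q̄_A / Q̄_B = 5.5107 / 149.39 = 0.03689.

Q̄_A / Q̄_B ≈ 0.0369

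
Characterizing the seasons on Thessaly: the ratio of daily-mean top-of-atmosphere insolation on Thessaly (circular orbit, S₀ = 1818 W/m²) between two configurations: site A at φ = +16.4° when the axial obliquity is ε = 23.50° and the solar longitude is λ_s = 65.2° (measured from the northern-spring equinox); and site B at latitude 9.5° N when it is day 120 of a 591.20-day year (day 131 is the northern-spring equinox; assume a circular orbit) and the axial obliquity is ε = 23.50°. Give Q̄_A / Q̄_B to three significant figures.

Q̄_A / Q̄_B ≈ 1.09

— Configuration A (φ=+16.4°):
Solar declination: sin δ = sin ε · sin λ_s = sin 23.50° × sin 65.2° = 0.36198, so δ = +21.222°.
cos H₀ = −tan(+16.4°) tan(+21.222°) = -0.1143, H₀ = 1.6853 rad.
Bracket: H₀ sin φ sin δ + cos φ cos δ sin H₀ = 1.6853×0.28234×0.36198 + 0.95931×0.93219×0.99345 = 0.172240 + 0.888402 = 1.060642.
Q̄ = (S₀/π) × [bracket] = (1818/π) × 1.060642 = 613.78 W/m².
— Configuration B (φ=+9.5°):
Solar longitude: λ_s = 360° × (120 − 131)/591.20 = -6.698°, i.e. -6.698° + 360° = 353.302°.
sin δ = sin 23.50° × sin 353.302° = -0.04651, so δ = -2.666°.
cos H₀ = −tan(+9.5°) tan(-2.666°) = 0.0078, H₀ = 1.5630 rad.
Bracket: H₀ sin φ sin δ + cos φ cos δ sin H₀ = 1.5630×0.16505×-0.04651 + 0.98629×0.99892×0.99997 = -0.011998 + 0.985195 = 0.973197.
Q̄ = (S₀/π) × [bracket] = (1818/π) × 0.973197 = 563.18 W/m².
Ratio Q̄_A / Q̄_B = 613.78 / 563.18 = 1.090.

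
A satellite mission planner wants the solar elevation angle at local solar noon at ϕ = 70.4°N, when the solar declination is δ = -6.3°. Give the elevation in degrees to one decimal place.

At local noon the hour angle is zero, so the zenith angle equals |ϕ − δ| = |+70.4° − (-6.300°)| = 76.700°.
Elevation = 90° − 76.700° = 13.3°.

13.3°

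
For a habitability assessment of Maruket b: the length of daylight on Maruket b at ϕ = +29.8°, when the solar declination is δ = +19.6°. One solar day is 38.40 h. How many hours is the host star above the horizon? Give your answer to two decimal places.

cos h₀ = −tan ϕ · tan δ = −tan(+29.8°) × tan(+19.600°) = -0.2039, so h₀ = 1.7762 rad = 101.77°.
Daylight = 2h₀/(2π) × 38.40 h = (1.7762/π) × 38.40 = 21.71 h.

21.71 h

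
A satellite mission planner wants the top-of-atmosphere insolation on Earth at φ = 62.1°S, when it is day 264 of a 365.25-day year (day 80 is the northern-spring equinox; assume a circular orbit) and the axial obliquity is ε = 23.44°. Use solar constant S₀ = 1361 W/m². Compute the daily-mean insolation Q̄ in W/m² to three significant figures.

Q̄ ≈ 208 W/m²

Solar longitude: λ_s = 360° × (264 − 80)/365.25 = 181.355°.
sin δ = sin 23.44° × sin 181.355° = -0.00941, so δ = -0.539°.
cos H₀ = −tan(-62.1°) tan(-0.539°) = -0.0178, H₀ = 1.5886 rad.
Bracket: H₀ sin φ sin δ + cos φ cos δ sin H₀ = 1.5886×-0.88377×-0.00941 + 0.46793×0.99996×0.99984 = 0.013211 + 0.467836 = 0.481047.
Q̄ = (S₀/π) × [bracket] = (1361/π) × 0.481047 = 208.4 W/m².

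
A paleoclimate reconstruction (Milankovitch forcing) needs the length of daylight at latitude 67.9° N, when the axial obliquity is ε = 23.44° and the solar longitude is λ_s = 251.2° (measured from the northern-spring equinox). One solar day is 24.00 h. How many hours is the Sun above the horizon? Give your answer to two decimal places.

Solar declination: sin δ = sin ε · sin λ_s = sin 23.44° × sin 251.2° = -0.37657, so δ = -22.121°.
cos H₀ = −tan φ · tan δ = 1.0011 ≥ 1, so the Sun never rises (polar night) and H₀ = 0.
Daylight = 2H₀/(2π) × 24.00 h = (0.0000/π) × 24.00 = 0.00 h.

0.00 h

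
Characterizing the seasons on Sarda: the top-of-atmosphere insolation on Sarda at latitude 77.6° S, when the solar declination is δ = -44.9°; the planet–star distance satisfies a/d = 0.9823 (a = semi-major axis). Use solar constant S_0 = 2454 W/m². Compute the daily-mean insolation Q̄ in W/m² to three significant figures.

cos h₀ = −tan(-77.6°) tan(-44.900°) = -4.5324 ≤ −1 ⇒ polar day, h₀ = π.
Bracket: h₀ sin ϕ sin δ + cos ϕ cos δ sin h₀ = 3.1416×-0.97667×-0.70587 + 0.21474×0.70834×0.00000 = 2.165825 + 0.000000 = 2.165825.
Inverse-square distance factor (a/d)² = 0.9823² = 0.964913.
Q̄ = (S_0/π) × 0.964913 × [bracket] = (2454/π) × 0.964913 × 2.165825 = 1632 W/m².

Q̄ ≈ 1.63e+03 W/m²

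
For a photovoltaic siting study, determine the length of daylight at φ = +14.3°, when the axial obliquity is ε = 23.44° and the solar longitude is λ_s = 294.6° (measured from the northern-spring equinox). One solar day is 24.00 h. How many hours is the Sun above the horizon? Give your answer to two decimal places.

Solar declination: sin δ = sin ε · sin λ_s = sin 23.44° × sin 294.6° = -0.36168, so δ = -21.204°.
cos H₀ = −tan φ · tan δ = −tan(+14.3°) × tan(-21.204°) = 0.0989, so H₀ = 1.4717 rad = 84.32°.
Daylight = 2H₀/(2π) × 24.00 h = (1.4717/π) × 24.00 = 11.24 h.

11.24 h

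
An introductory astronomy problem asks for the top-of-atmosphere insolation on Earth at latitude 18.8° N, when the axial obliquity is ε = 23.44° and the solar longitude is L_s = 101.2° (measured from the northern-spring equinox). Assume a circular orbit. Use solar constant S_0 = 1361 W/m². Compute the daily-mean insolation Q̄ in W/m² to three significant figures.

Solar declination: sin δ = sin ε · sin L_s = sin 23.44° × sin 101.2° = 0.39021, so δ = +22.968°.
cos h₀ = −tan(+18.8°) tan(+22.968°) = -0.1443, h₀ = 1.7156 rad.
Bracket: h₀ sin ϕ sin δ + cos ϕ cos δ sin h₀ = 1.7156×0.32227×0.39021 + 0.94665×0.92072×0.98954 = 0.215742 + 0.862483 = 1.078225.
Q̄ = (S_0/π) × [bracket] = (1361/π) × 1.078225 = 467.1 W/m².

Q̄ ≈ 467 W/m²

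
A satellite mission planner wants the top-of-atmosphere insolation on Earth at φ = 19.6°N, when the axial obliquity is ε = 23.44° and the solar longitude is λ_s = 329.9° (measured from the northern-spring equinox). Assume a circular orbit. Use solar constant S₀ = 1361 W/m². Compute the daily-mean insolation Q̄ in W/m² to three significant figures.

Solar declination: sin δ = sin ε · sin λ_s = sin 23.44° × sin 329.9° = -0.19950, so δ = -11.507°.
cos H₀ = −tan(+19.6°) tan(-11.507°) = 0.0725, H₀ = 1.4982 rad.
Bracket: H₀ sin φ sin δ + cos φ cos δ sin H₀ = 1.4982×0.33545×-0.19950 + 0.94206×0.97990×0.99737 = -0.100263 + 0.920697 = 0.820434.
Q̄ = (S₀/π) × [bracket] = (1361/π) × 0.820434 = 355.4 W/m².

Q̄ ≈ 355 W/m²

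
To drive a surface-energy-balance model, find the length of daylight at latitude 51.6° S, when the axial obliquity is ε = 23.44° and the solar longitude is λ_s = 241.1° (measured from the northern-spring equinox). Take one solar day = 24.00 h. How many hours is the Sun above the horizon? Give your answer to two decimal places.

Solar declination: sin δ = sin ε · sin λ_s = sin 23.44° × sin 241.1° = -0.34825, so δ = -20.380°.
cos H₀ = −tan φ · tan δ = −tan(-51.6°) × tan(-20.380°) = -0.4687, so H₀ = 2.0586 rad = 117.95°.
Daylight = 2H₀/(2π) × 24.00 h = (2.0586/π) × 24.00 = 15.73 h.

15.73 h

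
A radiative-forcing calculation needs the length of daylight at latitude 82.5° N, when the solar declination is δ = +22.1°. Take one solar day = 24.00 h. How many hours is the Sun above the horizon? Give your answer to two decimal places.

24.00 h

Sunrise equation: cos H₀ = −tan φ · tan δ = -3.0843 ≤ −1, so the Sun never sets (polar day) and H₀ = π.
Daylight = 2H₀/(2π) × 24.00 h = (3.1416/π) × 24.00 = 24.00 h.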